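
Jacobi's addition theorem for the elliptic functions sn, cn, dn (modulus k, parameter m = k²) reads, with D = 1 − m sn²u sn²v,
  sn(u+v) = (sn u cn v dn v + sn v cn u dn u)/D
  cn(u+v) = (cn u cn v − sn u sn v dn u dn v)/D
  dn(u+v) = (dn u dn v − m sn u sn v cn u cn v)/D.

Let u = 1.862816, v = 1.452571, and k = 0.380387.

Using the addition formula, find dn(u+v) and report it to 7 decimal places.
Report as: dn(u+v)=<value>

sn u = 0.9773955778353493, cn u = -0.2114187419031333, dn u = 0.9283174338438952
sn v = 0.9861246690536143, cn v = 0.1660064368748985, dn v = 0.9269807089430442
m = k² = 0.144694269769
D = 1 − m·sn²u·sn²v = 0.8655825294838036
dn(u+v) = (dn u·dn v − m·sn u·sn v·cn u·cn v)/D = 0.8654270062774993/0.8655825294838036 = 0.9998203253866537

dn(u+v)=0.9998203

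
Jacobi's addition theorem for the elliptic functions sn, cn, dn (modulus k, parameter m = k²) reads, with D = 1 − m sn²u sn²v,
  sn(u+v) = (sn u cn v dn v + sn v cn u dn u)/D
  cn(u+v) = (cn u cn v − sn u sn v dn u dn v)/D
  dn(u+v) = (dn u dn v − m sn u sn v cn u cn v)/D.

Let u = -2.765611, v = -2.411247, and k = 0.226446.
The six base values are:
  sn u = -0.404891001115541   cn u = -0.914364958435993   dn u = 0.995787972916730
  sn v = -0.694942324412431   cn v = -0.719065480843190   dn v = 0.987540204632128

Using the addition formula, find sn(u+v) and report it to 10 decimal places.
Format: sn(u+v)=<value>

sn(u+v)=0.9240213442

m = k² = 0.051277790916
D = 1 − m·sn²u·sn²v = 0.9959402145641888
sn(u+v) = (sn u·cn v·dn v + sn v·cn u·dn u)/D = 0.9202700158051864/0.9959402145641888 = 0.9240213442007513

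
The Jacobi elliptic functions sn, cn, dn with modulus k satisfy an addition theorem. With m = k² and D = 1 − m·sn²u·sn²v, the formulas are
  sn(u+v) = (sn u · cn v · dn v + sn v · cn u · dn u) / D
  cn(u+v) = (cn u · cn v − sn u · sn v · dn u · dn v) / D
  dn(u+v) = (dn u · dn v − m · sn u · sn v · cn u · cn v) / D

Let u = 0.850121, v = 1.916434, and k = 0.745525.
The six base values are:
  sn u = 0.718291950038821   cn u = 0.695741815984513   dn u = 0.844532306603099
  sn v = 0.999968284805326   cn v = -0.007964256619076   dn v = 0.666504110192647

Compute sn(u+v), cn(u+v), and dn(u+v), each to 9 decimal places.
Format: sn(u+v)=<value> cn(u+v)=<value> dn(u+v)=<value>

m = k² = 0.555807525625
D = 1 − m·sn²u·sn²v = 0.7132530062351233
sn(u+v) = (sn u·cn v·dn v + sn v·cn u·dn u)/D = 0.5837449612046274/0.7132530062351233 = 0.8184262191699705
cn(u+v) = (cn u·cn v − sn u·sn v·dn u·dn v)/D = -0.4098434715493819/0.7132530062351233 = -0.5746116286459468
dn(u+v) = (dn u·dn v − m·sn u·sn v·cn u·cn v)/D = 0.5650963547840621/0.7132530062351233 = 0.7922803687388575

sn(u+v)=0.818426219 cn(u+v)=-0.574611629 dn(u+v)=0.792280369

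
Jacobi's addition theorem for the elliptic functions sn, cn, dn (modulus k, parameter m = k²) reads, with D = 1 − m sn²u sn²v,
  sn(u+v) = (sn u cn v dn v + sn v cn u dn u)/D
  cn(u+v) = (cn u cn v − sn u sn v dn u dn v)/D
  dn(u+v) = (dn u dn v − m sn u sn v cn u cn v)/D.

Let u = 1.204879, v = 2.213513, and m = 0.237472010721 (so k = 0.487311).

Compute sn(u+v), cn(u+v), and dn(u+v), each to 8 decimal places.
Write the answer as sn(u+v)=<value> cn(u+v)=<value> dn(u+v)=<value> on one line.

sn u = 0.914062303614239, cn u = 0.4055737973679152, dn u = 0.8953154669073466
sn v = 0.8907537224199366, cn v = -0.454486310019374, dn v = 0.9008771763113755
m = k² = 0.237472010721
D = 1 − m·sn²u·sn²v = 0.8425729639223583
sn(u+v) = (sn u·cn v·dn v + sn v·cn u·dn u)/D = -0.05080295896810015/0.8425729639223583 = -0.06029502623915376
cn(u+v) = (cn u·cn v − sn u·sn v·dn u·dn v)/D = -0.8410399865006379/0.8425729639223583 = -0.9981805997968603
dn(u+v) = (dn u·dn v − m·sn u·sn v·cn u·cn v)/D = 0.8422091773244908/0.8425729639223583 = 0.9995682432104468

sn(u+v)=-0.06029503 cn(u+v)=-0.99818060 dn(u+v)=0.99956824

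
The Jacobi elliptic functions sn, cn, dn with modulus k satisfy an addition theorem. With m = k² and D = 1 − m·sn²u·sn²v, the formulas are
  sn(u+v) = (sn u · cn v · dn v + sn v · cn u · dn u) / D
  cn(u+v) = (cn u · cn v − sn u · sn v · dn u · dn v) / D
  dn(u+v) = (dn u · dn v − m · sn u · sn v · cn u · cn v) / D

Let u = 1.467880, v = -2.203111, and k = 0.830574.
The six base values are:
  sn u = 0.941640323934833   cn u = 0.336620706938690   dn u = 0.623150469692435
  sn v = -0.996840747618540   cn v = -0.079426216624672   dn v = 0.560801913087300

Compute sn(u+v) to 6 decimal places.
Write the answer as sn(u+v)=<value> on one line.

sn(u+v)=-0.640136

m = k² = 0.689853169476
D = 1 − m·sn²u·sn²v = 0.3921753277994274
sn(u+v) = (sn u·cn v·dn v + sn v·cn u·dn u)/D = -0.2510455456513634/0.3921753277994274 = -0.6401360000386286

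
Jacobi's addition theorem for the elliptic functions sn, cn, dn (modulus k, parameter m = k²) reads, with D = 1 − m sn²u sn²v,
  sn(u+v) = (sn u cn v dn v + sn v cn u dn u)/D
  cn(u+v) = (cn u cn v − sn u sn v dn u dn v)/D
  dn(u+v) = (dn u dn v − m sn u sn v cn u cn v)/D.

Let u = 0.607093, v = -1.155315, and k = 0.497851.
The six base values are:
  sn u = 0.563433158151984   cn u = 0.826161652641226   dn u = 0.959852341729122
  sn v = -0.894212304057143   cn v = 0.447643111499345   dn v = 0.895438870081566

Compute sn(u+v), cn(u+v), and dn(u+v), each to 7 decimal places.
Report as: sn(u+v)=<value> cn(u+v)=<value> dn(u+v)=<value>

m = k² = 0.247855618201
D = 1 − m·sn²u·sn²v = 0.9370834567495238
sn(u+v) = (sn u·cn v·dn v + sn v·cn u·dn u)/D = -0.483259393276167/0.9370834567495238 = -0.5157058208587488
cn(u+v) = (cn u·cn v − sn u·sn v·dn u·dn v)/D = 0.8028609865499678/0.9370834567495238 = 0.8567657242983079
dn(u+v) = (dn u·dn v − m·sn u·sn v·cn u·cn v)/D = 0.9056717356593042/0.9370834567495238 = 0.9664792704812248

sn(u+v)=-0.5157058 cn(u+v)=0.8567657 dn(u+v)=0.9664793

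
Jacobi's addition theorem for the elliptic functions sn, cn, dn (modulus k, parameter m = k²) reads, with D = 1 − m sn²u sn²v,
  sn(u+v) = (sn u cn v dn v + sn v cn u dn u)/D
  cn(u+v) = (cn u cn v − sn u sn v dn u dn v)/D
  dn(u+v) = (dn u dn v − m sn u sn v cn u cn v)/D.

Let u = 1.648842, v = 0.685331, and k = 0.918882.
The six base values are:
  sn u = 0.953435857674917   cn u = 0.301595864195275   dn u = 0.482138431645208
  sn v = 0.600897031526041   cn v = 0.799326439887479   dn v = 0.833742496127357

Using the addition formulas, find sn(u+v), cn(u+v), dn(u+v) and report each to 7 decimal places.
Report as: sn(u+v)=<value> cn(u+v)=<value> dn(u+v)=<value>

m = k² = 0.844344129924
D = 1 − m·sn²u·sn²v = 0.7228578587825828
sn(u+v) = (sn u·cn v·dn v + sn v·cn u·dn u)/D = 0.7227775794858914/0.7228578587825828 = 0.9998889417944123
cn(u+v) = (cn u·cn v − sn u·sn v·dn u·dn v)/D = 0.01077286388368236/0.7228578587825828 = 0.01490315662034265
dn(u+v) = (dn u·dn v − m·sn u·sn v·cn u·cn v)/D = 0.285362642185071/0.7228578587825828 = 0.3947700626312216

sn(u+v)=0.9998889 cn(u+v)=0.0149032 dn(u+v)=0.3947701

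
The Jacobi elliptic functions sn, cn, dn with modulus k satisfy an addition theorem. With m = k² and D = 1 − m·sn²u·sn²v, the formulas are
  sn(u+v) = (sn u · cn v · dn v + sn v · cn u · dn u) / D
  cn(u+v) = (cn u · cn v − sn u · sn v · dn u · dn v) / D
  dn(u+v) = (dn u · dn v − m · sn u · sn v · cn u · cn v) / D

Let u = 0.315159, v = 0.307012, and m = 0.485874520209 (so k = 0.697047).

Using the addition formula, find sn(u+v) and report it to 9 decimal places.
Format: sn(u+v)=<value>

sn u = 0.3076092876873197, cn u = 0.9515127566819584, dn u = 0.9767419644062479
sn v = 0.3000234807134594, cn v = 0.9539318167566173, dn v = 0.9778877480084687
m = k² = 0.485874520209
D = 1 − m·sn²u·sn²v = 0.9958615901101655
sn(u+v) = (sn u·cn v·dn v + sn v·cn u·dn u)/D = 0.5657862596147895/0.9958615901101655 = 0.5681374452369434

sn(u+v)=0.568137445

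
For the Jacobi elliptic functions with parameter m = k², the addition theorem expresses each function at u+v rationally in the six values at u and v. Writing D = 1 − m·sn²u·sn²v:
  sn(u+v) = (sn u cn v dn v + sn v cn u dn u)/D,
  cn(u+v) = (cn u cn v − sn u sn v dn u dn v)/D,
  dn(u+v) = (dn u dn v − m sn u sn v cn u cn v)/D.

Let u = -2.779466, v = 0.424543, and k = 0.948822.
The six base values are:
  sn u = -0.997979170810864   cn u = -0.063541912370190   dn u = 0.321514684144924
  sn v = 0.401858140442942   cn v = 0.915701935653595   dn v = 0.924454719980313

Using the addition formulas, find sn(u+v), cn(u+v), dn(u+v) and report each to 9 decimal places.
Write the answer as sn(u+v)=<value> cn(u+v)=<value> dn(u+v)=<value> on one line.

sn(u+v)=-0.997451592 cn(u+v)=0.071346489 dn(u+v)=0.322985203

m = k² = 0.900263187684
D = 1 − m·sn²u·sn²v = 0.8552035259064831
sn(u+v) = (sn u·cn v·dn v + sn v·cn u·dn u)/D = -0.8530241184560297/0.8552035259064831 = -0.9974515920661771
cn(u+v) = (cn u·cn v − sn u·sn v·dn u·dn v)/D = 0.06101576890603036/0.8552035259064831 = 0.07134648894408611
dn(u+v) = (dn u·dn v − m·sn u·sn v·cn u·cn v)/D = 0.2762180844280458/0.8552035259064831 = 0.3229852030079801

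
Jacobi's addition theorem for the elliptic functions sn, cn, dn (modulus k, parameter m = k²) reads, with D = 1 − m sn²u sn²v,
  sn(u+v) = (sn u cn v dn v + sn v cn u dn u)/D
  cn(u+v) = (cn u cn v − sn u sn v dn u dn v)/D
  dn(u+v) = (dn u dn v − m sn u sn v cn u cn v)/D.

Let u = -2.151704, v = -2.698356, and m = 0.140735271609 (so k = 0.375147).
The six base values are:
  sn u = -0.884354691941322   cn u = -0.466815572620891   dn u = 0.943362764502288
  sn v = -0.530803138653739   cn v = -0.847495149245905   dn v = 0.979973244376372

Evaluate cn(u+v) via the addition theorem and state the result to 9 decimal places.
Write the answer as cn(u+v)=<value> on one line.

cn(u+v)=-0.039566289

m = k² = 0.140735271609
D = 1 − m·sn²u·sn²v = 0.9689884917583334
cn(u+v) = (cn u·cn v − sn u·sn v·dn u·dn v)/D = -0.03833927889559631/0.9689884917583334 = -0.03956628919918913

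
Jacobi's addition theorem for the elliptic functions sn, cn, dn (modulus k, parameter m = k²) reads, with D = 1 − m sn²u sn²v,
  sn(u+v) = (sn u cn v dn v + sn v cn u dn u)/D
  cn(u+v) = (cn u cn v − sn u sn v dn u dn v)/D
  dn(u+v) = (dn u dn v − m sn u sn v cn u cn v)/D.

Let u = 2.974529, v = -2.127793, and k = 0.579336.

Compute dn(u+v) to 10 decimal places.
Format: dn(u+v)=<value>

dn(u+v)=0.9063231951

sn u = 0.4703295962021643, cn u = -0.8824908333440688, dn u = 0.9621617676192312
sn v = -0.9484166703237726, cn v = -0.3170265279940599, dn v = 0.8355253362273829
m = k² = 0.335630200896
D = 1 − m·sn²u·sn²v = 0.9332172947914703
dn(u+v) = (dn u·dn v − m·sn u·sn v·cn u·cn v)/D = 0.8457964802975003/0.9332172947914703 = 0.9063231950566193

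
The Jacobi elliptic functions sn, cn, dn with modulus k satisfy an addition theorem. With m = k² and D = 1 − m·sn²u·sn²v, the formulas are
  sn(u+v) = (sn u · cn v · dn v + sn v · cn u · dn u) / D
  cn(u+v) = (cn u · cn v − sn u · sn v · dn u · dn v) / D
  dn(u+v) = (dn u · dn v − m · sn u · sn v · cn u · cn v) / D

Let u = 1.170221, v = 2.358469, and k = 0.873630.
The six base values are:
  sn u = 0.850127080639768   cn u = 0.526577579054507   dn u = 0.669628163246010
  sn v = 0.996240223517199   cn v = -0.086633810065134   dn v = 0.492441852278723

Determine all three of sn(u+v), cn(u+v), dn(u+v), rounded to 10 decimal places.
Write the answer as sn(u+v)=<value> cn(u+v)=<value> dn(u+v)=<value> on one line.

m = k² = 0.7632293769
D = 1 − m·sn²u·sn²v = 0.4525418509672605
sn(u+v) = (sn u·cn v·dn v + sn v·cn u·dn u)/D = 0.3150172195152837/0.4525418509672605 = 0.6961062691593442
cn(u+v) = (cn u·cn v − sn u·sn v·dn u·dn v)/D = -0.3248973349932772/0.4525418509672605 = -0.7179387592525275
dn(u+v) = (dn u·dn v − m·sn u·sn v·cn u·cn v)/D = 0.3592414396899603/0.4525418509672605 = 0.7938303140850279

sn(u+v)=0.6961062692 cn(u+v)=-0.7179387593 dn(u+v)=0.7938303141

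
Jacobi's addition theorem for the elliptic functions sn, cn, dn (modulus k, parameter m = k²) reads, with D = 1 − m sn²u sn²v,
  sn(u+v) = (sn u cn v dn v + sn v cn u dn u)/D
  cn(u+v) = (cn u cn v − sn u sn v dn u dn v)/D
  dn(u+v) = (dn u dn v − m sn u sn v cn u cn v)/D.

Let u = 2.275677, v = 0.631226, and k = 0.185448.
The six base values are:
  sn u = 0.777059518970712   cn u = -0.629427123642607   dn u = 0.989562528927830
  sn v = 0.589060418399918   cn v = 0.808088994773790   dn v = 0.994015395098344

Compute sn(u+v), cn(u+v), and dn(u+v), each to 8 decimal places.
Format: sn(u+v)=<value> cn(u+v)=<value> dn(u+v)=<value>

m = k² = 0.034390960704
D = 1 − m·sn²u·sn²v = 0.9927943599966231
sn(u+v) = (sn u·cn v·dn v + sn v·cn u·dn u)/D = 0.2572746158420231/0.9927943599966231 = 0.2591418990765602
cn(u+v) = (cn u·cn v − sn u·sn v·dn u·dn v)/D = -0.9588797699839349/0.9927943599966231 = -0.9658392599925693
dn(u+v) = (dn u·dn v − m·sn u·sn v·cn u·cn v)/D = 0.9916472637548384/0.9927943599966231 = 0.9988445782047064

sn(u+v)=0.25914190 cn(u+v)=-0.96583926 dn(u+v)=0.99884458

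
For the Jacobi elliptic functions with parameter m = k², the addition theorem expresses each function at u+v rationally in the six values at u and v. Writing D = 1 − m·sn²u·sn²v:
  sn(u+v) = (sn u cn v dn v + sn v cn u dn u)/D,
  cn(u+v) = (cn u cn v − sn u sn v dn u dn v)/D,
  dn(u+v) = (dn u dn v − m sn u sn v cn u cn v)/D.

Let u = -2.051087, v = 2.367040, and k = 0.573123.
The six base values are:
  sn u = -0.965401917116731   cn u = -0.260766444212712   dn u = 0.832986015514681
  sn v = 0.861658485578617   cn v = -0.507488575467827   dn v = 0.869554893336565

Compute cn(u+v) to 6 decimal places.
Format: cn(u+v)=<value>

m = k² = 0.328469973129
D = 1 − m·sn²u·sn²v = 0.7727089539584086
cn(u+v) = (cn u·cn v − sn u·sn v·dn u·dn v)/D = 0.7348651097943198/0.7727089539584086 = 0.9510244523889317

cn(u+v)=0.951024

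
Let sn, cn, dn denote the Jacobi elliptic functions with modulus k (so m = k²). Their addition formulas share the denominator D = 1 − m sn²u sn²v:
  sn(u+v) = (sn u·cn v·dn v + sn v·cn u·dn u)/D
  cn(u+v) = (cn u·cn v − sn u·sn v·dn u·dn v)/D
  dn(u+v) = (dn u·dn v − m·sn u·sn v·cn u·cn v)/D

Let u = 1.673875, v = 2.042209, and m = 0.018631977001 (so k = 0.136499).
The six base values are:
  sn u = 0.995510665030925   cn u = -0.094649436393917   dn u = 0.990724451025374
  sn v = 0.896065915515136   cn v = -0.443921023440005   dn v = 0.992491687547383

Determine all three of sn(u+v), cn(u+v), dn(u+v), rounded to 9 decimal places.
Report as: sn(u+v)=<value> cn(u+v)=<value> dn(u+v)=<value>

m = k² = 0.018631977001
D = 1 − m·sn²u·sn²v = 0.985173771488131
sn(u+v) = (sn u·cn v·dn v + sn v·cn u·dn u)/D = -0.5226354336838758/0.985173771488131 = -0.5305007591649757
cn(u+v) = (cn u·cn v − sn u·sn v·dn u·dn v)/D = -0.835116496954895/0.985173771488131 = -0.8476844604718105
dn(u+v) = (dn u·dn v − m·sn u·sn v·cn u·cn v)/D = 0.9825874396536448/0.985173771488131 = 0.997374745543033

sn(u+v)=-0.530500759 cn(u+v)=-0.847684460 dn(u+v)=0.997374746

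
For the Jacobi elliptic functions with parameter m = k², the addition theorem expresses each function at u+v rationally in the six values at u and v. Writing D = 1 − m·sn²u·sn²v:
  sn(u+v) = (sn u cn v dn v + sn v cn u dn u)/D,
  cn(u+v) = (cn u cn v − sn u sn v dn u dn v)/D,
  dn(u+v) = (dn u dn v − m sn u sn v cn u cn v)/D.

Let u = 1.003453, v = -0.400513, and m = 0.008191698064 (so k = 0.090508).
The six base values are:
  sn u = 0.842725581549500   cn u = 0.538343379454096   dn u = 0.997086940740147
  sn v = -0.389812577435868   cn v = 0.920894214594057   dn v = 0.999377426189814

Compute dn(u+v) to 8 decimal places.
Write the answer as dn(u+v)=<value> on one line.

dn(u+v)=0.99868312

m = k² = 0.008191698064
D = 1 − m·sn²u·sn²v = 0.9991159883537369
dn(u+v) = (dn u·dn v − m·sn u·sn v·cn u·cn v)/D = 0.9978002703821425/0.9991159883537369 = 0.998683117889283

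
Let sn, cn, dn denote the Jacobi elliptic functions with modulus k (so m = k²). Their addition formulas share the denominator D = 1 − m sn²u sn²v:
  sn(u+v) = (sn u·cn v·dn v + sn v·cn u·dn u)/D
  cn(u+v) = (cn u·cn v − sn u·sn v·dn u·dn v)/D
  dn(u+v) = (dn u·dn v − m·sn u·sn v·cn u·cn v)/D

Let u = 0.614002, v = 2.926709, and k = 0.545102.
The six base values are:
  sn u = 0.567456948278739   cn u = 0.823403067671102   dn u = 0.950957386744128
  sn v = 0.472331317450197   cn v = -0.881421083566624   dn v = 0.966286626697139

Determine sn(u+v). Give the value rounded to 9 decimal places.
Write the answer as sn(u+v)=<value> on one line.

sn(u+v)=-0.115935450

m = k² = 0.297136190404
D = 1 − m·sn²u·sn²v = 0.9786540803070657
sn(u+v) = (sn u·cn v·dn v + sn v·cn u·dn u)/D = -0.1134607013529995/0.9786540803070657 = -0.1159354501617157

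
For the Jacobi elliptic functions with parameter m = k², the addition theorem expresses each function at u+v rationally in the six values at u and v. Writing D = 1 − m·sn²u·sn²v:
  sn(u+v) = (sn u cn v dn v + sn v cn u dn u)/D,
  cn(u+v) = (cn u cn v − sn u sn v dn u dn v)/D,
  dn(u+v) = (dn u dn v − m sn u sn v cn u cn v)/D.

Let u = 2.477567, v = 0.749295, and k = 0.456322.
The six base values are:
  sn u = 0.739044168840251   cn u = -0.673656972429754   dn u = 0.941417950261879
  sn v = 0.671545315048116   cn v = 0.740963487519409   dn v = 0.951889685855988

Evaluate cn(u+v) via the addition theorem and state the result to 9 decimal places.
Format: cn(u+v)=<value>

m = k² = 0.208229767684
D = 1 − m·sn²u·sn²v = 0.9487098166824161
cn(u+v) = (cn u·cn v − sn u·sn v·dn u·dn v)/D = -0.9439040497031824/0.9487098166824161 = -0.9949344184125351

cn(u+v)=-0.994934418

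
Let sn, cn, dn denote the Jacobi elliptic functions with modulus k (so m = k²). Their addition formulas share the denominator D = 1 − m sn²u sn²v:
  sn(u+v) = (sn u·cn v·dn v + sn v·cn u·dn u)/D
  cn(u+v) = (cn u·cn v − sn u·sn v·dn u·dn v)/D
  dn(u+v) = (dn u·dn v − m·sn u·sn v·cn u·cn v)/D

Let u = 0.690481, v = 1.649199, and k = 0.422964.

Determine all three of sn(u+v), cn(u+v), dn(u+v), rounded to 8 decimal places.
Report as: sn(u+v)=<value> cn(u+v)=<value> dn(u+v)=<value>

sn(u+v)=0.80567561 cn(u+v)=-0.59235699 dn(u+v)=0.94014605

sn u = 0.6300237348241267, cn u = 0.7765758775279196, dn u = 0.9638411783863019
sn v = 0.9999999984906934, cn v = -5.494190776066408e-5, dn v = 0.9061464866366947
m = k² = 0.178898545296
D = 1 − m·sn²u·sn²v = 0.9289898173674473
sn(u+v) = (sn u·cn v·dn v + sn v·cn u·dn u)/D = 0.7484644417790163/0.9289898173674473 = 0.8056756142925224
cn(u+v) = (cn u·cn v − sn u·sn v·dn u·dn v)/D = -0.550293612687653/0.9289898173674473 = -0.5923569907871154
dn(u+v) = (dn u·dn v − m·sn u·sn v·cn u·cn v)/D = 0.8733861064325813/0.9289898173674473 = 0.9401460490789503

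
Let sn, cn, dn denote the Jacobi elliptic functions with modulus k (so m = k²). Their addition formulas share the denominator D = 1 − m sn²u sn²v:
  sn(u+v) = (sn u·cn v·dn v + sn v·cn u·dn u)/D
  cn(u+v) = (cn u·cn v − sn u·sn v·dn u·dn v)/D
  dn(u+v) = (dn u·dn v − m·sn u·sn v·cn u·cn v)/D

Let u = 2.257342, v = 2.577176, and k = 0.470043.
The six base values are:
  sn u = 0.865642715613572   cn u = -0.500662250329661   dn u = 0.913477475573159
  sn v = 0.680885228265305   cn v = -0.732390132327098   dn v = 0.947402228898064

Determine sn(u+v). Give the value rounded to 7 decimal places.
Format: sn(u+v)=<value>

sn(u+v)=-0.9878627

m = k² = 0.220940421849
D = 1 − m·sn²u·sn²v = 0.9232461160636851
sn(u+v) = (sn u·cn v·dn v + sn v·cn u·dn u)/D = -0.912040379474824/0.9232461160636851 = -0.9878626767078778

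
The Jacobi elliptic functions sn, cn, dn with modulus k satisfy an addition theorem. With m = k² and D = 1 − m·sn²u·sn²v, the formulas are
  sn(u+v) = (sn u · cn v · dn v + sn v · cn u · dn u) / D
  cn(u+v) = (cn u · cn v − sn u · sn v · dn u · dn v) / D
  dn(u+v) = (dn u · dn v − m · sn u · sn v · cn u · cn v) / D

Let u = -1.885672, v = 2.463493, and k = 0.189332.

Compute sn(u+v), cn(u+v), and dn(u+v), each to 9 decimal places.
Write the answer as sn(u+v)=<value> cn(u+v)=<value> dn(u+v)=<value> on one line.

sn(u+v)=0.545297043 cn(u+v)=0.838242885 dn(u+v)=0.994656248

sn u = -0.9567355773497611, cn u = -0.290958820167424, dn u = 0.9834571984458333
sn v = 0.6479789726530244, cn v = -0.7616582245335049, dn v = 0.9924458894649959
m = k² = 0.035846606224
D = 1 − m·sn²u·sn²v = 0.9862230297977262
sn(u+v) = (sn u·cn v·dn v + sn v·cn u·dn u)/D = 0.537784502117453/0.9862230297977262 = 0.5452970432334686
cn(u+v) = (cn u·cn v − sn u·sn v·dn u·dn v)/D = 0.8266944379791664/0.9862230297977262 = 0.8382428852312656
dn(u+v) = (dn u·dn v − m·sn u·sn v·cn u·cn v)/D = 0.9809528988205807/0.9862230297977262 = 0.9946562483151236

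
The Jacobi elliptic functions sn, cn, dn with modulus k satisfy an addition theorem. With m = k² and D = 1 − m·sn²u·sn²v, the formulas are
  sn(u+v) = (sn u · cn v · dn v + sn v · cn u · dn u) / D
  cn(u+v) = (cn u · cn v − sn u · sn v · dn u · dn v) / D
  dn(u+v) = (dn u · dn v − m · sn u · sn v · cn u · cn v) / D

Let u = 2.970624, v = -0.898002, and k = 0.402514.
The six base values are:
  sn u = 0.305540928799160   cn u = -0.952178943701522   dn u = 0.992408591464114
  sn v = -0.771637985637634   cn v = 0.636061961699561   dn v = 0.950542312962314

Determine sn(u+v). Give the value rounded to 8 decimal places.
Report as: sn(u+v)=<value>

m = k² = 0.162017520196
D = 1 − m·sn²u·sn²v = 0.9909940824444605
sn(u+v) = (sn u·cn v·dn v + sn v·cn u·dn u)/D = 0.9138909591265887/0.9909940824444605 = 0.9221961819109117

sn(u+v)=0.92219618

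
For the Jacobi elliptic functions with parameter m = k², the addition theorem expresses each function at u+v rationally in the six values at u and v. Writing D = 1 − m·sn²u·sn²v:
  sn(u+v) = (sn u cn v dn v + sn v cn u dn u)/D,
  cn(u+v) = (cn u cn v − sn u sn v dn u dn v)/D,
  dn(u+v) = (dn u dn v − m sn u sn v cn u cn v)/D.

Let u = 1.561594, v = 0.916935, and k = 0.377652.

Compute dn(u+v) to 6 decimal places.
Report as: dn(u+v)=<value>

sn u = 0.9978874943827533, cn u = 0.06496574908758107, dn u = 0.9262725872501625
sn v = 0.7842521807760273, cn v = 0.6204421946870195, dn v = 0.9551338765194034
m = k² = 0.142621033104
D = 1 − m·sn²u·sn²v = 0.912650945546632
dn(u+v) = (dn u·dn v − m·sn u·sn v·cn u·cn v)/D = 0.8802154235656883/0.912650945546632 = 0.964460101488728

dn(u+v)=0.964460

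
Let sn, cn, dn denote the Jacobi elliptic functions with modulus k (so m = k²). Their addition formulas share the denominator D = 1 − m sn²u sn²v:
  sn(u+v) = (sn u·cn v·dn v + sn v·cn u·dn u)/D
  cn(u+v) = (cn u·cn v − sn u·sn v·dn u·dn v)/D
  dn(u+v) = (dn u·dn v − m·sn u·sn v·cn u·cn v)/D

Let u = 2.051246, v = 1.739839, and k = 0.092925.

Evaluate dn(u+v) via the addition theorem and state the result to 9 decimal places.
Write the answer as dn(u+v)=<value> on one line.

dn(u+v)=0.998449358

sn u = 0.8892347608946727, cn u = -0.4574511340204484, dn u = 0.9965801169064214
sn v = 0.9864306852506864, cn v = -0.164178266514972, dn v = 0.9957899868995673
m = k² = 0.008635055625
D = 1 − m·sn²u·sn²v = 0.9933559766636695
dn(u+v) = (dn u·dn v − m·sn u·sn v·cn u·cn v)/D = 0.9918156374695379/0.9933559766636695 = 0.998449358306269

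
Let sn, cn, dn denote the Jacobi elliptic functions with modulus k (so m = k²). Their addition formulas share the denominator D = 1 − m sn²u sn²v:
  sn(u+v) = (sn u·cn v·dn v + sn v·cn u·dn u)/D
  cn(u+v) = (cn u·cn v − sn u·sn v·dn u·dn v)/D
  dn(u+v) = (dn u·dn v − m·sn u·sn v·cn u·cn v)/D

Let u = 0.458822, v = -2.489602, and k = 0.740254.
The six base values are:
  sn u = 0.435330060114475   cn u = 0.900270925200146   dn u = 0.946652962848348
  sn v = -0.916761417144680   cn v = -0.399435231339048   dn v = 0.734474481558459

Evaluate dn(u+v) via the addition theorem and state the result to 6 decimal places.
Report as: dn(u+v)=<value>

m = k² = 0.547975984516
D = 1 − m·sn²u·sn²v = 0.9127206519096213
dn(u+v) = (dn u·dn v − m·sn u·sn v·cn u·cn v)/D = 0.6166501629450653/0.9127206519096213 = 0.6756176291780968

dn(u+v)=0.675618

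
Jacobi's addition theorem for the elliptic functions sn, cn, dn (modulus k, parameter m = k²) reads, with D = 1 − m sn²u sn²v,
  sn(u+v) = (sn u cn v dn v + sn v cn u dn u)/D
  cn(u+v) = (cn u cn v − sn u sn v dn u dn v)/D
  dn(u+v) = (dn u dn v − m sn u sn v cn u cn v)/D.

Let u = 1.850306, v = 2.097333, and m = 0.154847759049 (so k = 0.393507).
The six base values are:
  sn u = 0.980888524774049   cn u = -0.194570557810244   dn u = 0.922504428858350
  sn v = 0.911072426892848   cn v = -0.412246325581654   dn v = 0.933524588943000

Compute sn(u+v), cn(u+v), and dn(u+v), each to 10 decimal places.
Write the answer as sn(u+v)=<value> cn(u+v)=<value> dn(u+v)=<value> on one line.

m = k² = 0.154847759049
D = 1 − m·sn²u·sn²v = 0.8763340783227476
sn(u+v) = (sn u·cn v·dn v + sn v·cn u·dn u)/D = -0.5410175771745066/0.8763340783227476 = -0.6173645308989726
cn(u+v) = (cn u·cn v − sn u·sn v·dn u·dn v)/D = -0.6893920495755709/0.8763340783227476 = -0.7866772120685151
dn(u+v) = (dn u·dn v − m·sn u·sn v·cn u·cn v)/D = 0.8500808637083747/0.8763340783227476 = 0.9700420019444867

sn(u+v)=-0.6173645309 cn(u+v)=-0.7866772121 dn(u+v)=0.9700420019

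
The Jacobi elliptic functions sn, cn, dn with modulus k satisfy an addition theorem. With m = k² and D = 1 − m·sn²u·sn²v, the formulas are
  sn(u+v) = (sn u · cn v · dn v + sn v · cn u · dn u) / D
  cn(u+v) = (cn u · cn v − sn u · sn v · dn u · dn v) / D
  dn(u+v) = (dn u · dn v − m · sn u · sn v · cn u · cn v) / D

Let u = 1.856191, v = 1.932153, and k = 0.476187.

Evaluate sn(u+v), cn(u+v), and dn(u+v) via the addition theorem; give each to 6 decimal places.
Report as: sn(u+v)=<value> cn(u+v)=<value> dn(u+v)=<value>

sn u = 0.987073098534156, cn u = -0.1602707027194315, dn u = 0.8826497063377209
sn v = 0.9740910236727885, cn v = -0.2261563123153961, dn v = 0.8859140239208324
m = k² = 0.226754058969
D = 1 − m·sn²u·sn²v = 0.7903703137973136
sn(u+v) = (sn u·cn v·dn v + sn v·cn u·dn u)/D = -0.3355628087615808/0.7903703137973136 = -0.4245640339771594
cn(u+v) = (cn u·cn v − sn u·sn v·dn u·dn v)/D = -0.7155996326914252/0.7903703137973136 = -0.9053979131039796
dn(u+v) = (dn u·dn v − m·sn u·sn v·cn u·cn v)/D = 0.7740492116102408/0.7903703137973136 = 0.979350056673234

sn(u+v)=-0.424564 cn(u+v)=-0.905398 dn(u+v)=0.979350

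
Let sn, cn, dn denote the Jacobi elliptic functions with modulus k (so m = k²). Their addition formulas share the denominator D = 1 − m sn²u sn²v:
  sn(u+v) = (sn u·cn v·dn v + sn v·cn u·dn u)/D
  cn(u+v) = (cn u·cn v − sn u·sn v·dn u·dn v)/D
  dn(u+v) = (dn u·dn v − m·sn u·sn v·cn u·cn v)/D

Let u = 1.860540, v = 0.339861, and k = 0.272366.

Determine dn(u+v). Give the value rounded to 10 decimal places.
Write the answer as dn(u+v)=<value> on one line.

sn u = 0.9689790308705057, cn u = -0.2471429499970728, dn u = 0.9645454096849108
sn v = 0.3329090448459247, cn v = 0.9429589428282517, dn v = 0.9958807097470315
m = k² = 0.074183237956
D = 1 − m·sn²u·sn²v = 0.9922805611259696
dn(u+v) = (dn u·dn v − m·sn u·sn v·cn u·cn v)/D = 0.9661489890005249/0.9922805611259696 = 0.9736651375133335

dn(u+v)=0.9736651375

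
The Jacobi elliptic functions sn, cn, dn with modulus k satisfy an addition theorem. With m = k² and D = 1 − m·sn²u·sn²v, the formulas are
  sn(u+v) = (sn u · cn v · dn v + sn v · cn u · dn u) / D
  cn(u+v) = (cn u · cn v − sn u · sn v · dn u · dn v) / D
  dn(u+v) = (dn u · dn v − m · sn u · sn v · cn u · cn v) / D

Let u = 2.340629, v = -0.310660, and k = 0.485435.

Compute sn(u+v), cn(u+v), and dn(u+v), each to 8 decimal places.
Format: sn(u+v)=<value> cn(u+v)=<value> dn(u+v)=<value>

sn u = 0.8316952337677277, cn u = -0.5552324181169943, dn u = 0.9148764270552966
sn v = -0.3045883475880162, cn v = 0.95248408832568, dn v = 0.9890086237320916
m = k² = 0.235647139225
D = 1 − m·sn²u·sn²v = 0.9848777237721717
sn(u+v) = (sn u·cn v·dn v + sn v·cn u·dn u)/D = 0.9381908206072699/0.9848777237721717 = 0.9525962441448196
cn(u+v) = (cn u·cn v − sn u·sn v·dn u·dn v)/D = -0.2996366381317739/0.9848777237721717 = -0.3042374001354586
dn(u+v) = (dn u·dn v − m·sn u·sn v·cn u·cn v)/D = 0.873250848154412/0.9848777237721717 = 0.8866591527827246

sn(u+v)=0.95259624 cn(u+v)=-0.30423740 dn(u+v)=0.88665915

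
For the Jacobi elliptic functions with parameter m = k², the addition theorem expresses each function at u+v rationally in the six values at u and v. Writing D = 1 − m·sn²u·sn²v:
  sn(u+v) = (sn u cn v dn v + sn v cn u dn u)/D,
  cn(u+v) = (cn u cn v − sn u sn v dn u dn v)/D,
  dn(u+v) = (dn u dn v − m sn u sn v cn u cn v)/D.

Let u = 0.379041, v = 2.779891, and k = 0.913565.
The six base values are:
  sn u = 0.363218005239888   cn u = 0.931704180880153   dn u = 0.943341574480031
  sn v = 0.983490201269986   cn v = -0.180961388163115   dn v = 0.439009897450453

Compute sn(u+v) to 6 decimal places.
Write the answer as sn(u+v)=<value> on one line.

m = k² = 0.834601009225
D = 1 − m·sn²u·sn²v = 0.8934989920344882
sn(u+v) = (sn u·cn v·dn v + sn v·cn u·dn u)/D = 0.8355491411594912/0.8934989920344882 = 0.9351427909917997

sn(u+v)=0.935143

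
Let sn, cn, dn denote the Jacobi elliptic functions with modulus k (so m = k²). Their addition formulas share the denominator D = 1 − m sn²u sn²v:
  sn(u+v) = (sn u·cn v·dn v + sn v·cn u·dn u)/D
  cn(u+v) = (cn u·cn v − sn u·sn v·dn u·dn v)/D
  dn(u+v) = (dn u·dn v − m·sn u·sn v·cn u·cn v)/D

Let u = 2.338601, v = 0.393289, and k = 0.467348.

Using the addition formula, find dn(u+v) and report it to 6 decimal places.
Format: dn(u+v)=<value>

sn u = 0.8247770200272041, cn u = -0.5654581038724663, dn u = 0.9227254274453409
sn v = 0.3812473889154244, cn v = 0.9244730544722064, dn v = 0.9839987786703918
m = k² = 0.218414153104
D = 1 − m·sn²u·sn²v = 0.9784042825283508
dn(u+v) = (dn u·dn v − m·sn u·sn v·cn u·cn v)/D = 0.9438627146809758/0.9784042825283508 = 0.9646960173169784

dn(u+v)=0.964696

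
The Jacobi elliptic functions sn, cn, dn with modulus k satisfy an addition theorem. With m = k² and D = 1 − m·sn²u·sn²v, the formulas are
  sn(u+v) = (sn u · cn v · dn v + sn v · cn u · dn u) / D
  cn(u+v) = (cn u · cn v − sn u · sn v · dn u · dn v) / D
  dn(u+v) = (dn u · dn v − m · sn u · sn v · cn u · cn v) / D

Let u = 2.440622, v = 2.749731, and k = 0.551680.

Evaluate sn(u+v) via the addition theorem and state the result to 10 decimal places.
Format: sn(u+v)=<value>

sn u = 0.8144445970245738, cn u = -0.5802413277055329, dn u = 0.8933745082504966
sn v = 0.6198035515119553, cn v = -0.7847570054056013, dn v = 0.9397242525363284
m = k² = 0.3043508224
D = 1 − m·sn²u·sn²v = 0.9224457336886444
sn(u+v) = (sn u·cn v·dn v + sn v·cn u·dn u)/D = -0.921905704454413/0.9224457336886444 = -0.9994145680179235

sn(u+v)=-0.9994145680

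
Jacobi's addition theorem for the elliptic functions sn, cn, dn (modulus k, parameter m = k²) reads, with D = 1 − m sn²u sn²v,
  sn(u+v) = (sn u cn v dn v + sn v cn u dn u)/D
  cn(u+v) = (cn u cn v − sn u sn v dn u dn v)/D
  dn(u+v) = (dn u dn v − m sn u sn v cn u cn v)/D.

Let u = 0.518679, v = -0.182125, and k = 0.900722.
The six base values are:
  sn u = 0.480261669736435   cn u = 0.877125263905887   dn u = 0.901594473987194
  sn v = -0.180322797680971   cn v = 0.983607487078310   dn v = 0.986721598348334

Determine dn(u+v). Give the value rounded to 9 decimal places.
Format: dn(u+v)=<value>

dn(u+v)=0.956056929

m = k² = 0.811300121284
D = 1 − m·sn²u·sn²v = 0.9939153070514241
dn(u+v) = (dn u·dn v − m·sn u·sn v·cn u·cn v)/D = 0.9502396163980405/0.9939153070514241 = 0.9560569292539088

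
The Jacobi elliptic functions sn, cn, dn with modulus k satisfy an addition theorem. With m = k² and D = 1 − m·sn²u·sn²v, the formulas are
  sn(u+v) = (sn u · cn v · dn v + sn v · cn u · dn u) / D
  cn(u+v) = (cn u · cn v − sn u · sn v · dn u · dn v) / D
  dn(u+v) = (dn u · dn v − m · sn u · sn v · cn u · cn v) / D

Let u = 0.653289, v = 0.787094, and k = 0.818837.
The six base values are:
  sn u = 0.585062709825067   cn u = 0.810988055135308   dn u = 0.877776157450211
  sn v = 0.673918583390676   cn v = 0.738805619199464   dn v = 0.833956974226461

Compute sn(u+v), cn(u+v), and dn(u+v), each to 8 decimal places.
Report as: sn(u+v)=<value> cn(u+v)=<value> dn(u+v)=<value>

m = k² = 0.670494032569
D = 1 − m·sn²u·sn²v = 0.8957647486052512
sn(u+v) = (sn u·cn v·dn v + sn v·cn u·dn u)/D = 0.8402156272725048/0.8957647486052512 = 0.9379869308105292
cn(u+v) = (cn u·cn v − sn u·sn v·dn u·dn v)/D = 0.3105353192970168/0.8957647486052512 = 0.3466706183521234
dn(u+v) = (dn u·dn v − m·sn u·sn v·cn u·cn v)/D = 0.5736296499182429/0.8957647486052512 = 0.6403797992848143

sn(u+v)=0.93798693 cn(u+v)=0.34667062 dn(u+v)=0.64037980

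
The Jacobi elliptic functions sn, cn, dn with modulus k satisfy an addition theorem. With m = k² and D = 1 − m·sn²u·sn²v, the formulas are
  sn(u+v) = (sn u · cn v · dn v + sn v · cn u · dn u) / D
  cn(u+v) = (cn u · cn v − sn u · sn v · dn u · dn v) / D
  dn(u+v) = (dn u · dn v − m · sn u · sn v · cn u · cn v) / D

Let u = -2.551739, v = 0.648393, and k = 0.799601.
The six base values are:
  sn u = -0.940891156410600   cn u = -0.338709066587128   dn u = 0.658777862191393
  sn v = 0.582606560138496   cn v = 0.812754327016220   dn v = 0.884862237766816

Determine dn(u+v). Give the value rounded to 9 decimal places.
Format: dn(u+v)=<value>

dn(u+v)=0.602126971

m = k² = 0.639361759201
D = 1 − m·sn²u·sn²v = 0.8078784104462745
dn(u+v) = (dn u·dn v − m·sn u·sn v·cn u·cn v)/D = 0.4864453802908207/0.8078784104462745 = 0.6021269710897544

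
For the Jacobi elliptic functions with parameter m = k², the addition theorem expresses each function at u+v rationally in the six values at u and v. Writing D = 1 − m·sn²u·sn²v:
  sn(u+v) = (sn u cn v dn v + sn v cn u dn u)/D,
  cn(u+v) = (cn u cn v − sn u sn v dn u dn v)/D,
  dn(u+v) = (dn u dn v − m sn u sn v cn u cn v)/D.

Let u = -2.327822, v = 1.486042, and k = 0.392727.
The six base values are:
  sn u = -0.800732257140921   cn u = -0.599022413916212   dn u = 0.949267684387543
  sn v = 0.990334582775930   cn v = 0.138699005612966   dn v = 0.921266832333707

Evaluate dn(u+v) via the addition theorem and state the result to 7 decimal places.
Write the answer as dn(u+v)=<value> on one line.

dn(u+v)=0.9572049

m = k² = 0.154234496529
D = 1 − m·sn²u·sn²v = 0.9030115411177251
dn(u+v) = (dn u·dn v − m·sn u·sn v·cn u·cn v)/D = 0.8643671129672006/0.9030115411177251 = 0.9572049454620575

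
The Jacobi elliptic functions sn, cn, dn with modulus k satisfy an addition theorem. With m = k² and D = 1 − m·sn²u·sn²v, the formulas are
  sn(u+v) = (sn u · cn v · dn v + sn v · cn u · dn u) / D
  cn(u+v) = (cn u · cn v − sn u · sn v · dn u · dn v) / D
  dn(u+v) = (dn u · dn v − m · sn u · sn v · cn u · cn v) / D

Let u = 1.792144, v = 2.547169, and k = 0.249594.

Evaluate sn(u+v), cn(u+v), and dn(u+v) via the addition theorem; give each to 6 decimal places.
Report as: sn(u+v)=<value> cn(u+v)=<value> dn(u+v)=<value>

sn(u+v)=-0.906525 cn(u+v)=-0.422153 dn(u+v)=0.974066

sn u = 0.9820307268146613, cn u = -0.1887210947188152, dn u = 0.9694955333996955
sn v = 0.5992640728503511, cn v = -0.8005514168314294, dn v = 0.9887507281056909
m = k² = 0.062297164836
D = 1 − m·sn²u·sn²v = 0.9784247956039793
sn(u+v) = (sn u·cn v·dn v + sn v·cn u·dn u)/D = -0.8869662002938424/0.9784247956039793 = -0.9065246550158413
cn(u+v) = (cn u·cn v − sn u·sn v·dn u·dn v)/D = -0.4130448404096002/0.9784247956039793 = -0.4221528749735217
dn(u+v) = (dn u·dn v − m·sn u·sn v·cn u·cn v)/D = 0.9530505431932508/0.9784247956039793 = 0.9740662210067305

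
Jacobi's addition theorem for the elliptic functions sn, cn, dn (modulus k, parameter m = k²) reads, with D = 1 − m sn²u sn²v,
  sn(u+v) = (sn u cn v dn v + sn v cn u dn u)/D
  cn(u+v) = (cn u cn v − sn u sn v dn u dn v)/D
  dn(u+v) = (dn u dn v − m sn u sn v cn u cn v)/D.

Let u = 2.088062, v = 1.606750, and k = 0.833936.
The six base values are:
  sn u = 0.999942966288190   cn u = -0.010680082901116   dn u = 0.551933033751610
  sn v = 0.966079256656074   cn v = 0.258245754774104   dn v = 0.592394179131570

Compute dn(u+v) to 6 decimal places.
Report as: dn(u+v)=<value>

m = k² = 0.695449252096
D = 1 − m·sn²u·sn²v = 0.3510048990018006
dn(u+v) = (dn u·dn v − m·sn u·sn v·cn u·cn v)/D = 0.3288148559938125/0.3510048990018006 = 0.9367813866100076

dn(u+v)=0.936781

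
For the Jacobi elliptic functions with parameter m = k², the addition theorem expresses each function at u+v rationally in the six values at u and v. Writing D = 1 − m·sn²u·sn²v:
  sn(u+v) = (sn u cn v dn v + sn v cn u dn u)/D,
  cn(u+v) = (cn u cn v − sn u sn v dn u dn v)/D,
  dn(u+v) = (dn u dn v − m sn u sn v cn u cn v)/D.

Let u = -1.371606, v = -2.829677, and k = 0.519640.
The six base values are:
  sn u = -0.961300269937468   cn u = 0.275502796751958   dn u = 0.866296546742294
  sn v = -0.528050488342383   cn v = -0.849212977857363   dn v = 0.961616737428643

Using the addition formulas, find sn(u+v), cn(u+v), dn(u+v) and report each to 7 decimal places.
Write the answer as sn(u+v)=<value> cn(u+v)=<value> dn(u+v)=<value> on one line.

m = k² = 0.2700257296
D = 1 − m·sn²u·sn²v = 0.9304216422520341
sn(u+v) = (sn u·cn v·dn v + sn v·cn u·dn u)/D = 0.6589862496662112/0.9304216422520341 = 0.7082662523532572
cn(u+v) = (cn u·cn v − sn u·sn v·dn u·dn v)/D = -0.6568268836777573/0.9304216422520341 = -0.7059454056635486
dn(u+v) = (dn u·dn v − m·sn u·sn v·cn u·cn v)/D = 0.8651140283821425/0.9304216422520341 = 0.9298085825778749

sn(u+v)=0.7082663 cn(u+v)=-0.7059454 dn(u+v)=0.9298086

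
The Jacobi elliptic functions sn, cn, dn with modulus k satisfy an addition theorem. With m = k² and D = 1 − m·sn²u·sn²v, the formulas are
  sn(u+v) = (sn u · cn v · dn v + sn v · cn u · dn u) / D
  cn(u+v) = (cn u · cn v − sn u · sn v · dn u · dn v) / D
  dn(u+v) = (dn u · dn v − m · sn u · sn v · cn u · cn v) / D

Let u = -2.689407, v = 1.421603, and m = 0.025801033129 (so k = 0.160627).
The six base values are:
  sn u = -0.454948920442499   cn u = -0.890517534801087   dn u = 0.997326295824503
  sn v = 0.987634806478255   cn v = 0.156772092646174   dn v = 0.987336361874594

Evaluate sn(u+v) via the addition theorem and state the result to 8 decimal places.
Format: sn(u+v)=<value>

sn(u+v)=-0.95253643

m = k² = 0.025801033129
D = 1 − m·sn²u·sn²v = 0.9947909905161749
sn(u+v) = (sn u·cn v·dn v + sn v·cn u·dn u)/D = -0.9475746558975617/0.9947909905161749 = -0.9525364271804334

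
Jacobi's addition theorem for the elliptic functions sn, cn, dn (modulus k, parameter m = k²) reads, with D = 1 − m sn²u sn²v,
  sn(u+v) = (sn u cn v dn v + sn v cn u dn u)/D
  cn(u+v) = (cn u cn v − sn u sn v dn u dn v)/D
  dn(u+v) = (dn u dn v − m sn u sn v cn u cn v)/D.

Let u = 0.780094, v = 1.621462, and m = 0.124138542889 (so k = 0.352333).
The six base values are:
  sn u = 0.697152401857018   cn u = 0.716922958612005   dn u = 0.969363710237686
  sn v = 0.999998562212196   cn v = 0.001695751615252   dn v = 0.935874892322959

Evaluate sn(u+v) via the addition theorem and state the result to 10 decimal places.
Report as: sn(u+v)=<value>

m = k² = 0.124138542889
D = 1 − m·sn²u·sn²v = 0.9396661762206191
sn(u+v) = (sn u·cn v·dn v + sn v·cn u·dn u)/D = 0.6960644886926242/0.9396661762206191 = 0.7407572032572544

sn(u+v)=0.7407572033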